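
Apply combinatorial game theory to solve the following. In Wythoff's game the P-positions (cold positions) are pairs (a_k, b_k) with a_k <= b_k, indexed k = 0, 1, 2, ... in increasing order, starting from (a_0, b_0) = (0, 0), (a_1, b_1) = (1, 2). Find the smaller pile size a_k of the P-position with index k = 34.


By Wythoff's theorem, a_k = floor(k * phi) and b_k = floor(k * phi^2) = a_k + k, where phi = (1 + sqrt(5))/2 is the golden ratio.
phi = (1 + sqrt(5))/2 = 1.618034
k = 34
k * phi = 34 * 1.618034 = 55.013156
a_34 = floor(k * phi) = 55

55


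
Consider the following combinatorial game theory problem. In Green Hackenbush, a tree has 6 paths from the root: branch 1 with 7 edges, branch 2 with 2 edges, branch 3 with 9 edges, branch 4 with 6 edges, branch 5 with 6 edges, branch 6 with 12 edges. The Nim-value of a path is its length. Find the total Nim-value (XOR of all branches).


The tree has 6 branches from the ground vertex.
In Green Hackenbush, the Nim-value of a simple path of length k is k.
Branch 1: length 7, Nim-value = 7
Branch 2: length 2, Nim-value = 2
Branch 3: length 9, Nim-value = 9
Branch 4: length 6, Nim-value = 6
Branch 5: length 6, Nim-value = 6
Branch 6: length 12, Nim-value = 12
Total Nim-value = XOR of all branch values:
0 XOR 7 = 7
7 XOR 2 = 5
5 XOR 9 = 12
12 XOR 6 = 10
10 XOR 6 = 12
12 XOR 12 = 0
Nim-value of the tree = 0

0


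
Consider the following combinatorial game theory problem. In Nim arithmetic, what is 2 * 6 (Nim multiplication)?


Nim multiplication is bilinear over XOR: (u XOR v) * w = (u*w) XOR (v*w).
So we split each operand into its bit components and XOR the pairwise Nim products.
2 = 2 (as XOR of powers of 2).
6 = 2 + 4 (as XOR of powers of 2).
Using the standard Nim-product table on single bits:
  2*2 = 3,   2*4 = 8,   2*8 = 12,
  4*4 = 6,   4*8 = 11,  8*8 = 13,
and  1*x = x (identity), k*l = l*k (commutative).
Pairwise Nim products:
  2 * 2 = 3
  2 * 4 = 8
XOR them: 3 XOR 8 = 11.
Result: 2 * 6 = 11 (in Nim).

11


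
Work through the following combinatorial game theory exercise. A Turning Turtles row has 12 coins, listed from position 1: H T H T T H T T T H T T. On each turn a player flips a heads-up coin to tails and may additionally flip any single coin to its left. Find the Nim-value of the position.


Coins: H T H T T H T T T H T T
Key fact: a single head at position k behaves exactly like a Nim heap of size k (turning it to T and optionally flipping a coin at j < k corresponds to moving the heap from k to j, or to 0), and heads combine as a disjunctive sum (two heads at the same place would cancel, matching j XOR j = 0). So the Nim-value is the XOR of the 1-indexed positions of the heads.
Face-up positions (1-indexed): [1, 3, 6, 10]
XOR 0 with 1: 0 XOR 1 = 1
XOR 1 with 3: 1 XOR 3 = 2
XOR 2 with 6: 2 XOR 6 = 4
XOR 4 with 10: 4 XOR 10 = 14
Nim-value = 14

14


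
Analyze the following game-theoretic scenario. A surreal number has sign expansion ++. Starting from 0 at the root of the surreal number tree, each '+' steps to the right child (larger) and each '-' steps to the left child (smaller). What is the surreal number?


Sign expansion: ++
Rule: track bounds (lo, hi), initially (-inf, +inf). On '+', the current value becomes lo and we move to the simplest number in (value, hi): value + 1 if hi = +inf, otherwise the midpoint (value + hi)/2. On '-', the current value becomes hi and we move to value - 1 if lo = -inf, otherwise the midpoint (lo + value)/2.
Start at 0.
Step 1: sign = +, move right. Bounds: (0, +inf). Value = 1
Step 2: sign = +, move right. Bounds: (1, +inf). Value = 2
The surreal number with sign expansion ++ is 2.

2


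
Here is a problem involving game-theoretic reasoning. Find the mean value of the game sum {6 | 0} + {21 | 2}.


G1 = {6 | 0}, G2 = {21 | 2}
Each is a switch {a | b} with numbers a > b; its mean value is (a + b)/2, and mean value is additive over game sums: m(G1 + G2) = m(G1) + m(G2).
Mean of G1 = (6 + (0))/2 = 6/2 = 3
Mean of G2 = (21 + (2))/2 = 23/2 = 23/2
Mean of G1 + G2 = 3 + 23/2 = 29/2

29/2


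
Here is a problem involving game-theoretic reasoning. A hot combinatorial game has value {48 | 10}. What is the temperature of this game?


The game is {48 | 10}, a switch {a | b} with numbers a > b.
Cooling {a | b} by t gives {a - t | b + t}, which stops being hot when a - t = b + t, i.e. at t = (a - b)/2. So the temperature of a switch is (a - b)/2.
Temperature = (Left option - Right option) / 2
= (48 - (10)) / 2
= 38 / 2
= 19

19


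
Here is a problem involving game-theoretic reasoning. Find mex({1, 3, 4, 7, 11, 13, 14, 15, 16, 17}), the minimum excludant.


Set = {1, 3, 4, 7, 11, 13, 14, 15, 16, 17}
0 is NOT in the set. This is the mex.
mex = 0

0


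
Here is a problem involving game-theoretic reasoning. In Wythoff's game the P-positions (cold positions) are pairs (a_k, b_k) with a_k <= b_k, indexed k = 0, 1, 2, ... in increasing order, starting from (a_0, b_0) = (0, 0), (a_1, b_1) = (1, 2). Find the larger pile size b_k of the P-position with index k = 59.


By Wythoff's theorem, a_k = floor(k * phi) and b_k = floor(k * phi^2) = a_k + k, where phi = (1 + sqrt(5))/2 is the golden ratio.
phi = (1 + sqrt(5))/2 = 1.618034
phi^2 = phi + 1 = 2.618034
k = 59
k * phi^2 = 59 * 2.618034 = 154.464005
b_59 = floor(k * phi^2) = 154 (check: a_59 + k = 95 + 59 = 154)

154


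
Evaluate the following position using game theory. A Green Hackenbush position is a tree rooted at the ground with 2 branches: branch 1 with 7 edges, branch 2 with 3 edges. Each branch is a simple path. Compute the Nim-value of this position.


The tree has 2 branches from the ground vertex.
In Green Hackenbush, the Nim-value of a simple path of length k is k.
Branch 1: length 7, Nim-value = 7
Branch 2: length 3, Nim-value = 3
Total Nim-value = XOR of all branch values:
0 XOR 7 = 7
7 XOR 3 = 4
Nim-value of the tree = 4

4


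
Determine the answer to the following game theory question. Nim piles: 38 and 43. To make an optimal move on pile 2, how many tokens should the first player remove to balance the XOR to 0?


Piles: 38 and 43
Current XOR: 38 XOR 43 = 13 (non-zero, so this is an N-position).
To make the XOR zero, we need to find a move that balances the piles.
For pile 2 (size 43): target = 43 XOR 13 = 38
We reduce pile 2 from 43 to 38.
Tokens removed: 43 - 38 = 5
Verification: 38 XOR 38 = 0

5


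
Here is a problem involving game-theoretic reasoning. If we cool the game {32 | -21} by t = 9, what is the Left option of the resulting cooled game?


Original game: {32 | -21} (a switch {a | b} with a > b).
Cooling by t (for t below the temperature (a - b)/2 = 53/2) taxes each move by t: {a | b} cooled by t is {a - t | b + t}.
Cooling amount: t = 9
Cooled Left option: 32 - 9 = 23
Cooled Right option: -21 + 9 = -12
Cooled game: {23 | -12}
Left option = 23

23


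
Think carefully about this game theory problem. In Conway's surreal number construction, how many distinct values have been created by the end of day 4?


Day 0: {|} = 0 is born. Count = 1.
Day n: the number of surreal numbers born by day n is 2^(n+1) - 1.
By day 0: 2^1 - 1 = 1
By day 1: 2^2 - 1 = 3
By day 2: 2^3 - 1 = 7
By day 3: 2^4 - 1 = 15
By day 4: 2^5 - 1 = 31
By day 4: 31 surreal numbers.

31


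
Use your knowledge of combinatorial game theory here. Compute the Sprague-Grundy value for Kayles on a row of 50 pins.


Kayles: a move removes 1 or 2 adjacent pins from a contiguous row.
Removing pins from a row of k leaves two independent rows (a, b) with a + b = k - 1 (one pin) or a + b = k - 2 (two pins); an end removal gives a = 0.
By Sprague-Grundy, G(k) = mex{ G(a) XOR G(b) } over all these splits. G(0) = 0.
G(1): splits (0,0):0^0=0 -> mex({0}) = 1
G(2): splits (0,1):0^1=1 (0,0):0^0=0 -> mex({0, 1}) = 2
G(3): splits (0,2):0^2=2 (1,1):1^1=0 (0,1):0^1=1 -> mex({0, 1, 2}) = 3
G(4): splits (0,3):0^3=3 (1,2):1^2=3 (0,2):0^2=2 (1,1):1^1=0 -> mex({0, 2, 3}) = 1
G(5): splits (0,4):0^1=1 (1,3):1^3=2 (2,2):2^2=0 (0,3):0^3=3 (1,2):1^2=3 -> mex({0, 1, 2, 3}) = 4
G(6) = mex({0, 1, 2, 4}) = 3
G(7) = mex({0, 1, 3, 4, 5}) = 2
G(8) = mex({0, 2, 3, 5, 6}) = 1
G(9) = mex({0, 1, 2, 3, 6, 7}) = 4
G(10) = mex({0, 1, 3, 4, 5, 7}) = 2
G(11) = mex({0, 1, 2, 3, 4, 5}) = 6
G(12) = mex({0, 1, 2, 3, 5, 6, 7}) = 4
G(13) = mex({0, 2, 3, 4, 6, 7}) = 1
G(14) = mex({0, 1, 4, 5, 6, 7}) = 2
G(15) = mex({0, 1, 2, 3, 4, 5, 6}) = 7
G(16) = mex({0, 2, 3, 5, 6, 7}) = 1
G(17) = mex({0, 1, 2, 3, 5, 6, 7}) = 4
G(18) = mex({0, 1, 2, 4, 5, 6}) = 3
G(19) = mex({0, 1, 3, 4, 5, 7}) = 2
G(20) = mex({0, 2, 3, 4, 5, 6, 7}) = 1
G(21) = mex({0, 1, 2, 3, 5, 6, 7}) = 4
G(22) = mex({0, 1, 2, 3, 4, 5, 7}) = 6
G(23) = mex({0, 1, 2, 3, 4, 5, 6}) = 7
G(24) = mex({0, 1, 2, 3, 5, 6, 7}) = 4
G(25) = mex({0, 2, 3, 4, 6, 7}) = 1
G(26) = mex({0, 1, 3, 4, 5, 6, 7}) = 2
G(27) = mex({0, 1, 2, 3, 4, 5, 6, 7}) = 8
G(28) = mex({0, 1, 2, 3, 4, 6, 7, 8}) = 5
G(29) = mex({0, 1, 2, 3, 5, 6, 7, 8, 9}) = 4
G(30) = mex({0, 1, 2, 3, 4, 5, 6, 9, 10}) = 7
G(31) = mex({0, 1, 3, 4, 5, 7, 10, 11}) = 2
G(32) = mex({0, 2, 3, 4, 5, 6, 7, 9, 11}) = 1
G(33) = mex({0, 1, 2, 3, 4, 5, 6, 7, 9, 12}) = 8
G(34) = mex({0, 1, 2, 3, 4, 5, 7, 8, 11, 12}) = 6
G(35) = mex({0, 1, 2, 3, 4, 5, 6, 8, 9, 10, 11}) = 7
G(36) = mex({0, 1, 2, 3, 5, 6, 7, 9, 10}) = 4
G(37) = mex({0, 2, 3, 4, 6, 7, 9, 10, 11, 12}) = 1
G(38) = mex({0, 1, 3, 4, 5, 6, 7, 9, 10, 11, 12}) = 2
G(39) = mex({0, 1, 2, 4, 5, 6, 7, 9, 10, 12, 14}) = 3
G(40) = mex({0, 2, 3, 4, 6, 7, 11, 12, 14}) = 1
G(41) = mex({0, 1, 2, 3, 5, 6, 7, 9, 10, 11, 12}) = 4
G(42) = mex({0, 1, 2, 3, 4, 5, 6, 9, 10}) = 7
G(43) = mex({0, 1, 3, 4, 5, 7, 9, 10, 12, 15}) = 2
G(44) = mex({0, 2, 3, 4, 5, 6, 7, 9, 10, 12, 15}) = 1
G(45) = mex({0, 1, 2, 3, 4, 5, 6, 7, 9, 10, 12, 14}) = 8
G(46) = mex({0, 1, 3, 4, 5, 7, 8, 11, 12, 14}) = 2
G(47) = mex({0, 1, 2, 3, 4, 5, 6, 8, 9, 10, 11, 12}) = 7
G(48) = mex({0, 1, 2, 3, 5, 6, 7, 9, 10}) = 4
G(49) = mex({0, 2, 3, 4, 6, 7, 9, 10, 11, 12, 15}) = 1
G(50) = mex({0, 1, 4, 5, 6, 7, 9, 11, 12, 14, 15}) = 2
Therefore G(50) = 2.

2


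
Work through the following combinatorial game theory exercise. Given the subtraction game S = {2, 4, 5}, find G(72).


The subtraction set is S = {2, 4, 5}.
G(k) = mex{ G(k - s) : s in S, s <= k }. We compute iteratively: G(0) = 0.
G(1) = mex({}) = 0
G(2) = mex({0}) = 1
G(3) = mex({0}) = 1
G(4) = mex({0, 1}) = 2
G(5) = mex({0, 1}) = 2
G(6) = mex({0, 1, 2}) = 3
G(7) = mex({1, 2}) = 0
G(8) = mex({1, 2, 3}) = 0
G(9) = mex({0, 2}) = 1
G(10) = mex({0, 2, 3}) = 1
G(11) = mex({0, 1, 3}) = 2
Observe that G(7)..G(11) = 0, 0, 1, 1, 2 repeats G(0)..G(4) = 0, 0, 1, 1, 2.
For k >= max(S) = 5, G(k) is determined by the previous 5 values G(k-5)..G(k-1); a window of 5 consecutive values has recurred shifted by 7, so by induction G(k + 7) = G(k) for all k >= 0: the sequence is periodic from the start with period 7.
One period: G(0..6) = 0, 0, 1, 1, 2, 2, 3.
72 mod 7 = 2, so G(72) = G(2) = 1.

1


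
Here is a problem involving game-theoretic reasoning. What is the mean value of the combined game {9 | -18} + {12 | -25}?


G1 = {9 | -18}, G2 = {12 | -25}
Each is a switch {a | b} with numbers a > b; its mean value is (a + b)/2, and mean value is additive over game sums: m(G1 + G2) = m(G1) + m(G2).
Mean of G1 = (9 + (-18))/2 = -9/2 = -9/2
Mean of G2 = (12 + (-25))/2 = -13/2 = -13/2
Mean of G1 + G2 = -9/2 + -13/2 = -11

-11


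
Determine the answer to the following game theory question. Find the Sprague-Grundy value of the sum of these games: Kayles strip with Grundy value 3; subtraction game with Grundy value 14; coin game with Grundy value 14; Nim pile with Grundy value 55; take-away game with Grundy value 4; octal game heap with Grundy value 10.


By the Sprague-Grundy theorem, the Grundy value of a sum of games is the XOR of individual Grundy values.
Kayles strip: Grundy value = 3. Running XOR: 0 XOR 3 = 3
subtraction game: Grundy value = 14. Running XOR: 3 XOR 14 = 13
coin game: Grundy value = 14. Running XOR: 13 XOR 14 = 3
Nim pile: Grundy value = 55. Running XOR: 3 XOR 55 = 52
take-away game: Grundy value = 4. Running XOR: 52 XOR 4 = 48
octal game heap: Grundy value = 10. Running XOR: 48 XOR 10 = 58
The combined Grundy value is 58.

58


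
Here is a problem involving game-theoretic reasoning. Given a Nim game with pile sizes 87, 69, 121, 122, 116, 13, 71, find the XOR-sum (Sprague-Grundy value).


We need the XOR (exclusive or) of all pile sizes.
After XOR-ing pile 1 (size 87): 0 XOR 87 = 87
After XOR-ing pile 2 (size 69): 87 XOR 69 = 18
After XOR-ing pile 3 (size 121): 18 XOR 121 = 107
After XOR-ing pile 4 (size 122): 107 XOR 122 = 17
After XOR-ing pile 5 (size 116): 17 XOR 116 = 101
After XOR-ing pile 6 (size 13): 101 XOR 13 = 104
After XOR-ing pile 7 (size 71): 104 XOR 71 = 47
The Nim-value of this position is 47.

47


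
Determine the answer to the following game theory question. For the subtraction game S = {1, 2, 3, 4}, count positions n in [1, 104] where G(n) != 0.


Subtraction set S = {1, 2, 3, 4}, so G(n) = n mod 5.
G(n) = 0 when n is a multiple of 5.
Multiples of 5 in [1, 104]: 20
N-positions (nonzero Grundy) = 104 - 20 = 84

84


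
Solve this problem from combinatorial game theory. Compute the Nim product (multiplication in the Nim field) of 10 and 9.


Nim multiplication is bilinear over XOR: (u XOR v) * w = (u*w) XOR (v*w).
So we split each operand into its bit components and XOR the pairwise Nim products.
10 = 2 + 8 (as XOR of powers of 2).
9 = 1 + 8 (as XOR of powers of 2).
Using the standard Nim-product table on single bits:
  2*2 = 3,   2*4 = 8,   2*8 = 12,
  4*4 = 6,   4*8 = 11,  8*8 = 13,
and  1*x = x (identity), k*l = l*k (commutative).
Pairwise Nim products:
  2 * 1 = 2
  2 * 8 = 12
  8 * 1 = 8
  8 * 8 = 13
XOR them: 2 XOR 12 XOR 8 XOR 13 = 11.
Result: 10 * 9 = 11 (in Nim).

11


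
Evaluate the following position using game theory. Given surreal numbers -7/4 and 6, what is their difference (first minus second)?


x = -7/4, y = 6
Converting to common denominator: 4
x = -7/4, y = 24/4
x - y = -7/4 - 6 = -31/4

-31/4


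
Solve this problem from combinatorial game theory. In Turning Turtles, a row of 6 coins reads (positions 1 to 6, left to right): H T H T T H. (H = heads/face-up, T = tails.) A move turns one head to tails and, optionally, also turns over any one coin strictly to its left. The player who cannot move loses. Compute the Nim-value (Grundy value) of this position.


Coins: H T H T T H
Key fact: a single head at position k behaves exactly like a Nim heap of size k (turning it to T and optionally flipping a coin at j < k corresponds to moving the heap from k to j, or to 0), and heads combine as a disjunctive sum (two heads at the same place would cancel, matching j XOR j = 0). So the Nim-value is the XOR of the 1-indexed positions of the heads.
Face-up positions (1-indexed): [1, 3, 6]
XOR 0 with 1: 0 XOR 1 = 1
XOR 1 with 3: 1 XOR 3 = 2
XOR 2 with 6: 2 XOR 6 = 4
Nim-value = 4

4


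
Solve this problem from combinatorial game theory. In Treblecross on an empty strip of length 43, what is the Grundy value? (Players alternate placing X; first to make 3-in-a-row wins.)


Treblecross: place X on empty cells; 3-in-a-row wins.
Playing within two cells of an existing X lets the opponent win at once, so sensible play treats the cells i-2..i+2 around each X as dead. The player left with no safe cell loses, so this is a normal-play take-away game on strips of safe cells.
Placing X at cell i (0-indexed) of a strip of k safe cells leaves independent strips of sizes max(0, i-2) and max(0, k-i-3). Hence G(k) = mex{ G(max(0,i-2)) XOR G(max(0,k-i-3)) : 0 <= i < k }, with G(0) = 0.
G(1): splits (0,0):0^0=0 -> mex({0}) = 1
G(2): splits (0,0):0^0=0 -> mex({0}) = 1
G(3): splits (0,0):0^0=0 -> mex({0}) = 1
G(4): splits (0,1):0^1=1 (0,0):0^0=0 -> mex({0, 1}) = 2
G(5): splits (0,2):0^1=1 (0,1):0^1=1 (0,0):0^0=0 -> mex({0, 1}) = 2
G(6) = mex({1}) = 0
G(7) = mex({0, 1, 2}) = 3
G(8) = mex({0, 1, 2}) = 3
G(9) = mex({0, 2}) = 1
G(10) = mex({0, 2, 3}) = 1
G(11) = mex({0, 3}) = 1
G(12) = mex({1, 3}) = 0
G(13) = mex({0, 1, 2, 3}) = 4
G(14) = mex({0, 1, 2}) = 3
G(15) = mex({0, 1, 2}) = 3
G(16) = mex({0, 1, 2, 4}) = 3
G(17) = mex({0, 1, 3, 4}) = 2
G(18) = mex({0, 1, 3, 4}) = 2
G(19) = mex({0, 1, 3, 5}) = 2
G(20) = mex({0, 1, 2, 3, 5}) = 4
G(21) = mex({0, 1, 2, 3, 5}) = 4
G(22) = mex({1, 2, 6}) = 0
G(23) = mex({0, 1, 2, 3, 4, 6}) = 5
G(24) = mex({0, 1, 2, 3, 4}) = 5
G(25) = mex({0, 1, 3, 4, 7}) = 2
G(26) = mex({0, 1, 3, 4, 5, 7}) = 2
G(27) = mex({0, 1, 3, 5}) = 2
G(28) = mex({0, 1, 2, 5}) = 3
G(29) = mex({0, 1, 2, 4, 5, 6}) = 3
G(30) = mex({1, 2, 4, 6}) = 0
G(31) = mex({0, 1, 2, 3, 4, 6}) = 5
G(32) = mex({1, 2, 3, 4, 7}) = 0
G(33) = mex({0, 3, 7}) = 1
G(34) = mex({0, 2, 3, 5, 7}) = 1
G(35) = mex({0, 2, 3, 5, 6}) = 1
G(36) = mex({0, 1, 2, 5, 6}) = 3
G(37) = mex({0, 1, 2, 4, 5, 6}) = 3
G(38) = mex({0, 1, 2, 4}) = 3
G(39) = mex({0, 1, 2, 3, 4, 7}) = 5
G(40) = mex({0, 1, 2, 3, 4, 5, 7}) = 6
G(41) = mex({0, 1, 2, 3, 5, 7}) = 4
G(42) = mex({0, 1, 2, 3, 5, 6, 7}) = 4
G(43) = mex({0, 2, 3, 5, 6}) = 1
Therefore G(43) = 1.

1


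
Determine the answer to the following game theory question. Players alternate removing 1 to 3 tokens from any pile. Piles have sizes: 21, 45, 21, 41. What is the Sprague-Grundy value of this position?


Subtraction set: {1, 2, 3}
For this subtraction set, G(n) = n mod 4 (period = max + 1 = 4).
Pile 1 (size 21): G(21) = 21 mod 4 = 1
Pile 2 (size 45): G(45) = 45 mod 4 = 1
Pile 3 (size 21): G(21) = 21 mod 4 = 1
Pile 4 (size 41): G(41) = 41 mod 4 = 1
Total Grundy value = XOR of all: 1 XOR 1 XOR 1 XOR 1 = 0

0


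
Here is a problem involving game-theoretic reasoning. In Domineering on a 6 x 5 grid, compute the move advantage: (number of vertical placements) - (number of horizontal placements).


Board is 6 x 5 (rows x cols).
Left (vertical) placements: (rows-1) * cols = 5 * 5 = 25
Right (horizontal) placements: rows * (cols-1) = 6 * 4 = 24
Advantage = Left - Right = 25 - 24 = 1

1


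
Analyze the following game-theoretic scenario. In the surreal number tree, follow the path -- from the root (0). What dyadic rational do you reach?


Sign expansion: --
Rule: track bounds (lo, hi), initially (-inf, +inf). On '+', the current value becomes lo and we move to the simplest number in (value, hi): value + 1 if hi = +inf, otherwise the midpoint (value + hi)/2. On '-', the current value becomes hi and we move to value - 1 if lo = -inf, otherwise the midpoint (lo + value)/2.
Start at 0.
Step 1: sign = -, move left. Bounds: (-inf, 0). Value = -1
Step 2: sign = -, move left. Bounds: (-inf, -1). Value = -2
The surreal number with sign expansion -- is -2.

-2


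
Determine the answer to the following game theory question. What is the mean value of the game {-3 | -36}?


Game = {-3 | -36}, a switch {a | b} with numbers a > b.
Its thermograph has left wall a - t and right wall b + t, which meet at t = (a - b)/2, where both equal (a + b)/2. So the mast (mean value) is at (a + b)/2.
Mean = (-3 + (-36))/2 = -39/2 = -39/2

-39/2


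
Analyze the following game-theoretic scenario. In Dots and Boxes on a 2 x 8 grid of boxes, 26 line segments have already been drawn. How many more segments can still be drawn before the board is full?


Grid: 2 x 8 boxes, i.e. 3 rows and 9 columns of dots.
Horizontal edges: (rows + 1) * cols = 3 * 8 = 24
Vertical edges: rows * (cols + 1) = 2 * 9 = 18
Total edges: 24 + 18 = 42
Edges drawn: 26
Remaining: 42 - 26 = 16

16


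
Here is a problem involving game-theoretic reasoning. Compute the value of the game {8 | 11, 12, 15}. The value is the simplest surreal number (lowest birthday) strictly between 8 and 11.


Left options: {8}, max = 8
Right options: {11, 12, 15}, min = 11
All options are numbers and max(Left) < min(Right), so by the simplicity theorem the value is the simplest (earliest-born) number strictly between 8 and 11.
Integers 9 through 10 all lie strictly between 8 and 11.
Among integers, the simplest (lowest birthday = smallest |n|; 0 is born on day 0, +-n on day n) is 9.
No non-integer in the interval can be simpler: if x is a non-integer in the interval, then floor(x) or ceil(x) also lies in the interval (the interval contains an integer), and both are proper prefixes of x's sign expansion, i.e. born earlier. So the game value is 9.
Game value = 9

9


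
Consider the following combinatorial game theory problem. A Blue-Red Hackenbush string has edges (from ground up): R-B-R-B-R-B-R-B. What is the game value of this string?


Edges (from ground): R-B-R-B-R-B-R-B
By Berlekamp's sign-expansion rule, a Blue-Red Hackenbush stalk has the value of the surreal number whose sign sequence is the edge sequence with B -> + and R -> -.
Sign sequence: -+-+-+-+
Trace the sign expansion in the surreal number tree, starting from 0:
Edge 1: R (sign -) -> bounds (-inf, 0), value = -1
Edge 2: B (sign +) -> bounds (-1, 0), value = -1/2
Edge 3: R (sign -) -> bounds (-1, -1/2), value = -3/4
Edge 4: B (sign +) -> bounds (-3/4, -1/2), value = -5/8
Edge 5: R (sign -) -> bounds (-3/4, -5/8), value = -11/16
Edge 6: B (sign +) -> bounds (-11/16, -5/8), value = -21/32
Edge 7: R (sign -) -> bounds (-11/16, -21/32), value = -43/64
Edge 8: B (sign +) -> bounds (-43/64, -21/32), value = -85/128
Game value = -85/128

-85/128


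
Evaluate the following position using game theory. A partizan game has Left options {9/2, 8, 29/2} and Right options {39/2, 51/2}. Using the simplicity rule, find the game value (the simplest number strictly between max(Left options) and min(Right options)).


Left options: {9/2, 8, 29/2}, max = 29/2
Right options: {39/2, 51/2}, min = 39/2
All options are numbers and max(Left) < min(Right), so by the simplicity theorem the value is the simplest (earliest-born) number strictly between 29/2 and 39/2.
Integers 15 through 19 all lie strictly between 29/2 and 39/2.
Among integers, the simplest (lowest birthday = smallest |n|; 0 is born on day 0, +-n on day n) is 15.
No non-integer in the interval can be simpler: if x is a non-integer in the interval, then floor(x) or ceil(x) also lies in the interval (the interval contains an integer), and both are proper prefixes of x's sign expansion, i.e. born earlier. So the game value is 15.
Game value = 15

15


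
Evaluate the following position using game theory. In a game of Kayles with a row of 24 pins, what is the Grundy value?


Kayles: a move removes 1 or 2 adjacent pins from a contiguous row.
Removing pins from a row of k leaves two independent rows (a, b) with a + b = k - 1 (one pin) or a + b = k - 2 (two pins); an end removal gives a = 0.
By Sprague-Grundy, G(k) = mex{ G(a) XOR G(b) } over all these splits. G(0) = 0.
G(1): splits (0,0):0^0=0 -> mex({0}) = 1
G(2): splits (0,1):0^1=1 (0,0):0^0=0 -> mex({0, 1}) = 2
G(3): splits (0,2):0^2=2 (1,1):1^1=0 (0,1):0^1=1 -> mex({0, 1, 2}) = 3
G(4): splits (0,3):0^3=3 (1,2):1^2=3 (0,2):0^2=2 (1,1):1^1=0 -> mex({0, 2, 3}) = 1
G(5): splits (0,4):0^1=1 (1,3):1^3=2 (2,2):2^2=0 (0,3):0^3=3 (1,2):1^2=3 -> mex({0, 1, 2, 3}) = 4
G(6) = mex({0, 1, 2, 4}) = 3
G(7) = mex({0, 1, 3, 4, 5}) = 2
G(8) = mex({0, 2, 3, 5, 6}) = 1
G(9) = mex({0, 1, 2, 3, 6, 7}) = 4
G(10) = mex({0, 1, 3, 4, 5, 7}) = 2
G(11) = mex({0, 1, 2, 3, 4, 5}) = 6
G(12) = mex({0, 1, 2, 3, 5, 6, 7}) = 4
G(13) = mex({0, 2, 3, 4, 6, 7}) = 1
G(14) = mex({0, 1, 4, 5, 6, 7}) = 2
G(15) = mex({0, 1, 2, 3, 4, 5, 6}) = 7
G(16) = mex({0, 2, 3, 5, 6, 7}) = 1
G(17) = mex({0, 1, 2, 3, 5, 6, 7}) = 4
G(18) = mex({0, 1, 2, 4, 5, 6}) = 3
G(19) = mex({0, 1, 3, 4, 5, 7}) = 2
G(20) = mex({0, 2, 3, 4, 5, 6, 7}) = 1
G(21) = mex({0, 1, 2, 3, 5, 6, 7}) = 4
G(22) = mex({0, 1, 2, 3, 4, 5, 7}) = 6
G(23) = mex({0, 1, 2, 3, 4, 5, 6}) = 7
G(24) = mex({0, 1, 2, 3, 5, 6, 7}) = 4
Therefore G(24) = 4.

4


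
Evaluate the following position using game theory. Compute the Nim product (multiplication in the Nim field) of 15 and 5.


Nim multiplication is bilinear over XOR: (u XOR v) * w = (u*w) XOR (v*w).
So we split each operand into its bit components and XOR the pairwise Nim products.
15 = 1 + 2 + 4 + 8 (as XOR of powers of 2).
5 = 1 + 4 (as XOR of powers of 2).
Using the standard Nim-product table on single bits:
  2*2 = 3,   2*4 = 8,   2*8 = 12,
  4*4 = 6,   4*8 = 11,  8*8 = 13,
and  1*x = x (identity), k*l = l*k (commutative).
Pairwise Nim products:
  1 * 1 = 1
  1 * 4 = 4
  2 * 1 = 2
  2 * 4 = 8
  4 * 1 = 4
  4 * 4 = 6
  8 * 1 = 8
  8 * 4 = 11
XOR them: 1 XOR 4 XOR 2 XOR 8 XOR 4 XOR 6 XOR 8 XOR 11 = 14.
Result: 15 * 5 = 14 (in Nim).

14


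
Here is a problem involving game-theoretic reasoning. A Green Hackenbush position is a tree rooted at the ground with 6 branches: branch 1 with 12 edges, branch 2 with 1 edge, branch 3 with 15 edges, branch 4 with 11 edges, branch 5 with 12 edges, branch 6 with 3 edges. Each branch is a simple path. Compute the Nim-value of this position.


The tree has 6 branches from the ground vertex.
In Green Hackenbush, the Nim-value of a simple path of length k is k.
Branch 1: length 12, Nim-value = 12
Branch 2: length 1, Nim-value = 1
Branch 3: length 15, Nim-value = 15
Branch 4: length 11, Nim-value = 11
Branch 5: length 12, Nim-value = 12
Branch 6: length 3, Nim-value = 3
Total Nim-value = XOR of all branch values:
0 XOR 12 = 12
12 XOR 1 = 13
13 XOR 15 = 2
2 XOR 11 = 9
9 XOR 12 = 5
5 XOR 3 = 6
Nim-value of the tree = 6

6


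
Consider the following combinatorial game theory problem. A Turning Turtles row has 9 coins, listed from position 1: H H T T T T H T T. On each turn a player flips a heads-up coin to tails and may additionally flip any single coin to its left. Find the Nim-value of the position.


Coins: H H T T T T H T T
Key fact: a single head at position k behaves exactly like a Nim heap of size k (turning it to T and optionally flipping a coin at j < k corresponds to moving the heap from k to j, or to 0), and heads combine as a disjunctive sum (two heads at the same place would cancel, matching j XOR j = 0). So the Nim-value is the XOR of the 1-indexed positions of the heads.
Face-up positions (1-indexed): [1, 2, 7]
XOR 0 with 1: 0 XOR 1 = 1
XOR 1 with 2: 1 XOR 2 = 3
XOR 3 with 7: 3 XOR 7 = 4
Nim-value = 4

4


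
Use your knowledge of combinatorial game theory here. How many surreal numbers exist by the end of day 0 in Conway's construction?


Day 0: {|} = 0 is born. Count = 1.
Day n: the number of surreal numbers born by day n is 2^(n+1) - 1.
By day 0: 2^1 - 1 = 1
By day 0: 1 surreal numbers.

1


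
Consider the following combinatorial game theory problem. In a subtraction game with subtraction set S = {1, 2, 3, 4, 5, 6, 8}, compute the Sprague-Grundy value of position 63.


The subtraction set is S = {1, 2, 3, 4, 5, 6, 8}.
G(k) = mex{ G(k - s) : s in S, s <= k }. We compute iteratively: G(0) = 0.
G(1) = mex({0}) = 1
G(2) = mex({0, 1}) = 2
G(3) = mex({0, 1, 2}) = 3
G(4) = mex({0, 1, 2, 3}) = 4
G(5) = mex({0, 1, 2, 3, 4}) = 5
G(6) = mex({0, 1, 2, 3, 4, 5}) = 6
G(7) = mex({1, 2, 3, 4, 5, 6}) = 0
G(8) = mex({0, 2, 3, 4, 5, 6}) = 1
G(9) = mex({0, 1, 3, 4, 5, 6}) = 2
G(10) = mex({0, 1, 2, 4, 5, 6}) = 3
G(11) = mex({0, 1, 2, 3, 5, 6}) = 4
G(12) = mex({0, 1, 2, 3, 4, 6}) = 5
G(13) = mex({0, 1, 2, 3, 4, 5}) = 6
G(14) = mex({1, 2, 3, 4, 5, 6}) = 0
Observe that G(7)..G(14) = 0, 1, 2, 3, 4, 5, 6, 0 repeats G(0)..G(7) = 0, 1, 2, 3, 4, 5, 6, 0.
For k >= max(S) = 8, G(k) is determined by the previous 8 values G(k-8)..G(k-1); a window of 8 consecutive values has recurred shifted by 7, so by induction G(k + 7) = G(k) for all k >= 0: the sequence is periodic from the start with period 7.
One period: G(0..6) = 0, 1, 2, 3, 4, 5, 6.
63 mod 7 = 0, so G(63) = G(0) = 0.

0


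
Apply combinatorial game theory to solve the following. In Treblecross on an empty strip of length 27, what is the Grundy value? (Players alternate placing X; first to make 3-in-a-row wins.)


Treblecross: place X on empty cells; 3-in-a-row wins.
Playing within two cells of an existing X lets the opponent win at once, so sensible play treats the cells i-2..i+2 around each X as dead. The player left with no safe cell loses, so this is a normal-play take-away game on strips of safe cells.
Placing X at cell i (0-indexed) of a strip of k safe cells leaves independent strips of sizes max(0, i-2) and max(0, k-i-3). Hence G(k) = mex{ G(max(0,i-2)) XOR G(max(0,k-i-3)) : 0 <= i < k }, with G(0) = 0.
G(1): splits (0,0):0^0=0 -> mex({0}) = 1
G(2): splits (0,0):0^0=0 -> mex({0}) = 1
G(3): splits (0,0):0^0=0 -> mex({0}) = 1
G(4): splits (0,1):0^1=1 (0,0):0^0=0 -> mex({0, 1}) = 2
G(5): splits (0,2):0^1=1 (0,1):0^1=1 (0,0):0^0=0 -> mex({0, 1}) = 2
G(6) = mex({1}) = 0
G(7) = mex({0, 1, 2}) = 3
G(8) = mex({0, 1, 2}) = 3
G(9) = mex({0, 2}) = 1
G(10) = mex({0, 2, 3}) = 1
G(11) = mex({0, 3}) = 1
G(12) = mex({1, 3}) = 0
G(13) = mex({0, 1, 2, 3}) = 4
G(14) = mex({0, 1, 2}) = 3
G(15) = mex({0, 1, 2}) = 3
G(16) = mex({0, 1, 2, 4}) = 3
G(17) = mex({0, 1, 3, 4}) = 2
G(18) = mex({0, 1, 3, 4}) = 2
G(19) = mex({0, 1, 3, 5}) = 2
G(20) = mex({0, 1, 2, 3, 5}) = 4
G(21) = mex({0, 1, 2, 3, 5}) = 4
G(22) = mex({1, 2, 6}) = 0
G(23) = mex({0, 1, 2, 3, 4, 6}) = 5
G(24) = mex({0, 1, 2, 3, 4}) = 5
G(25) = mex({0, 1, 3, 4, 7}) = 2
G(26) = mex({0, 1, 3, 4, 5, 7}) = 2
G(27) = mex({0, 1, 3, 5}) = 2
Therefore G(27) = 2.

2


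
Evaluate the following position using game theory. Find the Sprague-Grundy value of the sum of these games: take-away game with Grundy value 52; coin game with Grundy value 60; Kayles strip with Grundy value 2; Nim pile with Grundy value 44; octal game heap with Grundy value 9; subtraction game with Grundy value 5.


By the Sprague-Grundy theorem, the Grundy value of a sum of games is the XOR of individual Grundy values.
take-away game: Grundy value = 52. Running XOR: 0 XOR 52 = 52
coin game: Grundy value = 60. Running XOR: 52 XOR 60 = 8
Kayles strip: Grundy value = 2. Running XOR: 8 XOR 2 = 10
Nim pile: Grundy value = 44. Running XOR: 10 XOR 44 = 38
octal game heap: Grundy value = 9. Running XOR: 38 XOR 9 = 47
subtraction game: Grundy value = 5. Running XOR: 47 XOR 5 = 42
The combined Grundy value is 42.

42


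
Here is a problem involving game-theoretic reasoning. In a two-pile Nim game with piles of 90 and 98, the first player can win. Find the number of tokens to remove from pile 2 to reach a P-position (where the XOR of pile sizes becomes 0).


Piles: 90 and 98
Current XOR: 90 XOR 98 = 56 (non-zero, so this is an N-position).
To make the XOR zero, we need to find a move that balances the piles.
For pile 2 (size 98): target = 98 XOR 56 = 90
We reduce pile 2 from 98 to 90.
Tokens removed: 98 - 90 = 8
Verification: 90 XOR 90 = 0

8


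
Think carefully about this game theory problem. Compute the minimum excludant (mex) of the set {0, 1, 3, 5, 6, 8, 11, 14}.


Set = {0, 1, 3, 5, 6, 8, 11, 14}
0 is in the set.
1 is in the set.
2 is NOT in the set. This is the mex.
mex = 2

2


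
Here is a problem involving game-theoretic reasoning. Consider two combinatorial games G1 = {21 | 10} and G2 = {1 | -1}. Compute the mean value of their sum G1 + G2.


G1 = {21 | 10}, G2 = {1 | -1}
Each is a switch {a | b} with numbers a > b; its mean value is (a + b)/2, and mean value is additive over game sums: m(G1 + G2) = m(G1) + m(G2).
Mean of G1 = (21 + (10))/2 = 31/2 = 31/2
Mean of G2 = (1 + (-1))/2 = 0/2 = 0
Mean of G1 + G2 = 31/2 + 0 = 31/2

31/2


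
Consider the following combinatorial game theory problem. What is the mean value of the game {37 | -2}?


Game = {37 | -2}, a switch {a | b} with numbers a > b.
Its thermograph has left wall a - t and right wall b + t, which meet at t = (a - b)/2, where both equal (a + b)/2. So the mast (mean value) is at (a + b)/2.
Mean = (37 + (-2))/2 = 35/2 = 35/2

35/2


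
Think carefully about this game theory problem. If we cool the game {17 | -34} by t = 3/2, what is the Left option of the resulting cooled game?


Original game: {17 | -34} (a switch {a | b} with a > b).
Cooling by t (for t below the temperature (a - b)/2 = 51/2) taxes each move by t: {a | b} cooled by t is {a - t | b + t}.
Cooling amount: t = 3/2
Cooled Left option: 17 - 3/2 = 31/2
Cooled Right option: -34 + 3/2 = -65/2
Cooled game: {31/2 | -65/2}
Left option = 31/2

31/2


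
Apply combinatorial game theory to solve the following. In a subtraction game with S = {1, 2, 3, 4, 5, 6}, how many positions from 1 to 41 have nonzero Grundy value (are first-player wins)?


Subtraction set S = {1, 2, 3, 4, 5, 6}, so G(n) = n mod 7.
G(n) = 0 when n is a multiple of 7.
Multiples of 7 in [1, 41]: 5
N-positions (nonzero Grundy) = 41 - 5 = 36

36


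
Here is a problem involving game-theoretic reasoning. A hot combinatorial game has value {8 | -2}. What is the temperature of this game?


The game is {8 | -2}, a switch {a | b} with numbers a > b.
Cooling {a | b} by t gives {a - t | b + t}, which stops being hot when a - t = b + t, i.e. at t = (a - b)/2. So the temperature of a switch is (a - b)/2.
Temperature = (Left option - Right option) / 2
= (8 - (-2)) / 2
= 10 / 2
= 5

5


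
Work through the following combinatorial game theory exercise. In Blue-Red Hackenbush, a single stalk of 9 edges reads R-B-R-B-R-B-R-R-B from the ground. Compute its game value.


Edges (from ground): R-B-R-B-R-B-R-R-B
By Berlekamp's sign-expansion rule, a Blue-Red Hackenbush stalk has the value of the surreal number whose sign sequence is the edge sequence with B -> + and R -> -.
Sign sequence: -+-+-+--+
Trace the sign expansion in the surreal number tree, starting from 0:
Edge 1: R (sign -) -> bounds (-inf, 0), value = -1
Edge 2: B (sign +) -> bounds (-1, 0), value = -1/2
Edge 3: R (sign -) -> bounds (-1, -1/2), value = -3/4
Edge 4: B (sign +) -> bounds (-3/4, -1/2), value = -5/8
Edge 5: R (sign -) -> bounds (-3/4, -5/8), value = -11/16
Edge 6: B (sign +) -> bounds (-11/16, -5/8), value = -21/32
Edge 7: R (sign -) -> bounds (-11/16, -21/32), value = -43/64
Edge 8: R (sign -) -> bounds (-11/16, -43/64), value = -87/128
Edge 9: B (sign +) -> bounds (-87/128, -43/64), value = -173/256
Game value = -173/256

-173/256


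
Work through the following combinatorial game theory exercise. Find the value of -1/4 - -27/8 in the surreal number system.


x = -1/4, y = -27/8
Converting to common denominator: 8
x = -2/8, y = -27/8
x - y = -1/4 - -27/8 = 25/8

25/8


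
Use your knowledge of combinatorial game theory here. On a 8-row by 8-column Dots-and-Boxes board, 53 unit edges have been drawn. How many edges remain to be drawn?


Grid: 8 x 8 boxes, i.e. 9 rows and 9 columns of dots.
Horizontal edges: (rows + 1) * cols = 9 * 8 = 72
Vertical edges: rows * (cols + 1) = 8 * 9 = 72
Total edges: 72 + 72 = 144
Edges drawn: 53
Remaining: 144 - 53 = 91

91


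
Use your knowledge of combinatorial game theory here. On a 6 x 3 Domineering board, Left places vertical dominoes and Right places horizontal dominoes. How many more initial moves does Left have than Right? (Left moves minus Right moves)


Board is 6 x 3 (rows x cols).
Left (vertical) placements: (rows-1) * cols = 5 * 3 = 15
Right (horizontal) placements: rows * (cols-1) = 6 * 2 = 12
Advantage = Left - Right = 15 - 12 = 3

3


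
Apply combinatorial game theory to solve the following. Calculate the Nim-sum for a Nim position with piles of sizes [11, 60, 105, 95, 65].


We need the XOR (exclusive or) of all pile sizes.
After XOR-ing pile 1 (size 11): 0 XOR 11 = 11
After XOR-ing pile 2 (size 60): 11 XOR 60 = 55
After XOR-ing pile 3 (size 105): 55 XOR 105 = 94
After XOR-ing pile 4 (size 95): 94 XOR 95 = 1
After XOR-ing pile 5 (size 65): 1 XOR 65 = 64
The Nim-value of this position is 64.

64


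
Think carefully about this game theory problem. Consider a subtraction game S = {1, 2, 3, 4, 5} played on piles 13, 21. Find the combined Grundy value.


Subtraction set: {1, 2, 3, 4, 5}
For this subtraction set, G(n) = n mod 6 (period = max + 1 = 6).
Pile 1 (size 13): G(13) = 13 mod 6 = 1
Pile 2 (size 21): G(21) = 21 mod 6 = 3
Total Grundy value = XOR of all: 1 XOR 3 = 2

2


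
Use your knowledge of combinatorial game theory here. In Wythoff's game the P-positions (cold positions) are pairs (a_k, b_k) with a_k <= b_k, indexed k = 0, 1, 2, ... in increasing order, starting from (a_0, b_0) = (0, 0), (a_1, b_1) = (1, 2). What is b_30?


By Wythoff's theorem, a_k = floor(k * phi) and b_k = floor(k * phi^2) = a_k + k, where phi = (1 + sqrt(5))/2 is the golden ratio.
phi = (1 + sqrt(5))/2 = 1.618034
phi^2 = phi + 1 = 2.618034
k = 30
k * phi^2 = 30 * 2.618034 = 78.541020
b_30 = floor(k * phi^2) = 78 (check: a_30 + k = 48 + 30 = 78)

78


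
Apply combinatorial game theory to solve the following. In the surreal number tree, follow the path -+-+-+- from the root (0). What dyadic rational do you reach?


Sign expansion: -+-+-+-
Rule: track bounds (lo, hi), initially (-inf, +inf). On '+', the current value becomes lo and we move to the simplest number in (value, hi): value + 1 if hi = +inf, otherwise the midpoint (value + hi)/2. On '-', the current value becomes hi and we move to value - 1 if lo = -inf, otherwise the midpoint (lo + value)/2.
Start at 0.
Step 1: sign = -, move left. Bounds: (-inf, 0). Value = -1
Step 2: sign = +, move right. Bounds: (-1, 0). Value = -1/2
Step 3: sign = -, move left. Bounds: (-1, -1/2). Value = -3/4
Step 4: sign = +, move right. Bounds: (-3/4, -1/2). Value = -5/8
Step 5: sign = -, move left. Bounds: (-3/4, -5/8). Value = -11/16
Step 6: sign = +, move right. Bounds: (-11/16, -5/8). Value = -21/32
Step 7: sign = -, move left. Bounds: (-11/16, -21/32). Value = -43/64
The surreal number with sign expansion -+-+-+- is -43/64.

-43/64


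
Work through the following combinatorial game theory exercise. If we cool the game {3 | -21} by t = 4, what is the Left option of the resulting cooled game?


Original game: {3 | -21} (a switch {a | b} with a > b).
Cooling by t (for t below the temperature (a - b)/2 = 12) taxes each move by t: {a | b} cooled by t is {a - t | b + t}.
Cooling amount: t = 4
Cooled Left option: 3 - 4 = -1
Cooled Right option: -21 + 4 = -17
Cooled game: {-1 | -17}
Left option = -1

-1


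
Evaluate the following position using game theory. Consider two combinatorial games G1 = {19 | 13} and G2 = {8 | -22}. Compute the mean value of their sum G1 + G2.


G1 = {19 | 13}, G2 = {8 | -22}
Each is a switch {a | b} with numbers a > b; its mean value is (a + b)/2, and mean value is additive over game sums: m(G1 + G2) = m(G1) + m(G2).
Mean of G1 = (19 + (13))/2 = 32/2 = 16
Mean of G2 = (8 + (-22))/2 = -14/2 = -7
Mean of G1 + G2 = 16 + -7 = 9

9


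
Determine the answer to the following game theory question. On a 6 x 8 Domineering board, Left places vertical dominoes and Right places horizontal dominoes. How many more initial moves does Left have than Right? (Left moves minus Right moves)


Board is 6 x 8 (rows x cols).
Left (vertical) placements: (rows-1) * cols = 5 * 8 = 40
Right (horizontal) placements: rows * (cols-1) = 6 * 7 = 42
Advantage = Left - Right = 40 - 42 = -2

-2


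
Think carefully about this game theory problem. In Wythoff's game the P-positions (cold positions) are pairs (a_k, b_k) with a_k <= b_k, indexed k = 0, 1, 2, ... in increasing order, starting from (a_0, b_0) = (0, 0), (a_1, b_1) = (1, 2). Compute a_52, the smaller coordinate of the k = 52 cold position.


By Wythoff's theorem, a_k = floor(k * phi) and b_k = floor(k * phi^2) = a_k + k, where phi = (1 + sqrt(5))/2 is the golden ratio.
phi = (1 + sqrt(5))/2 = 1.618034
k = 52
k * phi = 52 * 1.618034 = 84.137767
a_52 = floor(k * phi) = 84

84


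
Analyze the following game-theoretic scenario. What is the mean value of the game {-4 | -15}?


Game = {-4 | -15}, a switch {a | b} with numbers a > b.
Its thermograph has left wall a - t and right wall b + t, which meet at t = (a - b)/2, where both equal (a + b)/2. So the mast (mean value) is at (a + b)/2.
Mean = (-4 + (-15))/2 = -19/2 = -19/2

-19/2


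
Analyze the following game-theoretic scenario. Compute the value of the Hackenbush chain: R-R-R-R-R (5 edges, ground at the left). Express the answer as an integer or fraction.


Edges (from ground): R-R-R-R-R
By Berlekamp's sign-expansion rule, a Blue-Red Hackenbush stalk has the value of the surreal number whose sign sequence is the edge sequence with B -> + and R -> -.
Sign sequence: -----
Trace the sign expansion in the surreal number tree, starting from 0:
Edge 1: R (sign -) -> bounds (-inf, 0), value = -1
Edge 2: R (sign -) -> bounds (-inf, -1), value = -2
Edge 3: R (sign -) -> bounds (-inf, -2), value = -3
Edge 4: R (sign -) -> bounds (-inf, -3), value = -4
Edge 5: R (sign -) -> bounds (-inf, -4), value = -5
Game value = -5

-5
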